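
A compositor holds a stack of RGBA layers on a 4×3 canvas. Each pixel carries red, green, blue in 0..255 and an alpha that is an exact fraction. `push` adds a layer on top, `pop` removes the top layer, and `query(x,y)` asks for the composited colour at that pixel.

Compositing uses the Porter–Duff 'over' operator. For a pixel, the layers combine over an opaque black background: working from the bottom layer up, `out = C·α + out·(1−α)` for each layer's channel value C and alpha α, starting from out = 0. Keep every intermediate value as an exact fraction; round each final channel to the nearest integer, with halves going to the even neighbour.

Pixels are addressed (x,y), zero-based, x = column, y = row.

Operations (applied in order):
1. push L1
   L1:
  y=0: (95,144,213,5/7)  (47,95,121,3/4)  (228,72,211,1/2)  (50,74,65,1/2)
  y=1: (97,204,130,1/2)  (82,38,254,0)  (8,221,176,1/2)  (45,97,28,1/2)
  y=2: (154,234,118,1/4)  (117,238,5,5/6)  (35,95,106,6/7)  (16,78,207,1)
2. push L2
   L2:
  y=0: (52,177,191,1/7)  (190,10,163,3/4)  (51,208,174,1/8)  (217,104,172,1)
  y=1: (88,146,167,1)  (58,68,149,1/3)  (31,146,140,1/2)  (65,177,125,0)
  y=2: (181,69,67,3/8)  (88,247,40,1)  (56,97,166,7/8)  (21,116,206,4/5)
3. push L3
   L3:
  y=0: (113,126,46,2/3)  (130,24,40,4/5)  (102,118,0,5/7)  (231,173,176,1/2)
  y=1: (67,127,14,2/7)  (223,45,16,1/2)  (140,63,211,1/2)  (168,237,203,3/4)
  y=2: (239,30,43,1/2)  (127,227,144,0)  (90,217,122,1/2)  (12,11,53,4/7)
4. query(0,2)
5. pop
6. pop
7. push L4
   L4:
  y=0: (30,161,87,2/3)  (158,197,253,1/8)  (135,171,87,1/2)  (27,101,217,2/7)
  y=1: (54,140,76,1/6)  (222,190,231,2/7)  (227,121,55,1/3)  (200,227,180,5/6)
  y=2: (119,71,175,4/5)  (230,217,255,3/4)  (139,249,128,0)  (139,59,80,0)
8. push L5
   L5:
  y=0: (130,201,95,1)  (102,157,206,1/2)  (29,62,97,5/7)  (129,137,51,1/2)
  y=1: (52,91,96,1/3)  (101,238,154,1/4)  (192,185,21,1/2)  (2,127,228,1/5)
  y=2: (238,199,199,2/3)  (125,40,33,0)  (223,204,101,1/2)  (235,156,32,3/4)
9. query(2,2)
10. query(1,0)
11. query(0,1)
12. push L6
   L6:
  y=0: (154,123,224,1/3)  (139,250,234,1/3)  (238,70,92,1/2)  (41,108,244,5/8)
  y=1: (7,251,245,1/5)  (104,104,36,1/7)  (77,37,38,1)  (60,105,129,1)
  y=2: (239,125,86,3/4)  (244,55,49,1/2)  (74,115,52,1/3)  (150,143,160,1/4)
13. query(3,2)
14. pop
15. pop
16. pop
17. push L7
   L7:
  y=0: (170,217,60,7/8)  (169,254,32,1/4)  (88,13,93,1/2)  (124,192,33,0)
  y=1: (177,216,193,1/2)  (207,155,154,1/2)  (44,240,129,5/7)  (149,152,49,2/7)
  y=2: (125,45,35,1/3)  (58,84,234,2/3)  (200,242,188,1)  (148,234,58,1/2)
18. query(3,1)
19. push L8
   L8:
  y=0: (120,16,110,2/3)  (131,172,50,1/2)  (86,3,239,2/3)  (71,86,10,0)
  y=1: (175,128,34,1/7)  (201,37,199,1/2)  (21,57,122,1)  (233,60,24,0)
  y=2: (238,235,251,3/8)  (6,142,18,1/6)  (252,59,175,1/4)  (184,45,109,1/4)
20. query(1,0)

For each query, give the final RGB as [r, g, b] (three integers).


at x=0,y=2 over L1,L2,L3:
L1 α=1/4: [77/2, 117/2, 59/2]
L2 α=3/8: [1471/16, 999/16, 697/16]
L3 α=1/2: [5295/32, 1479/32, 1385/32]
rounded: [165, 46, 43]

at x=2,y=2 over L1,L4,L5:
+L1 (α=6/7) → [30, 570/7, 636/7]
+L4 (α=0) → [30, 570/7, 636/7]
+L5 (α=1/2) → [253/2, 999/7, 1343/14]
= [126, 143, 96]

query (1,0) [L1,L4,L5] — begin 0,0,0
after L1 α=3/4: [141/4, 285/4, 363/4]
after L4 α=1/8: [1619/32, 2783/32, 3553/32]
after L5 α=1/2: [4883/64, 7807/64, 10145/64]
→ [76, 122, 159]

query (0,1) [L1,L4,L5] — begin 0,0,0
L1 α=1/2: [97/2, 102, 65]
L4 α=1/6: [593/12, 325/3, 401/6]
L5 α=1/3: [905/18, 923/9, 689/9]
→ [50, 103, 77]

query (3,2) [L1,L4,L5,L6] — begin 0,0,0
+L1 (α=1) → [16, 78, 207]
+L4 (α=0) → [16, 78, 207]
+L5 (α=3/4) → [721/4, 273/2, 303/4]
+L6 (α=1/4) → [2763/16, 1105/8, 1549/16]
rounded: [173, 138, 97]

at x=3,y=1 over L1,L7:
+L1 (α=1/2) → [45/2, 97/2, 14]
+L7 (α=2/7) → [821/14, 1093/14, 24]
→ [59, 78, 24]

at x=1,y=0 over L1,L7,L8:
+L1 (α=3/4) → [141/4, 285/4, 363/4]
+L7 (α=1/4) → [1099/16, 1871/16, 1217/16]
+L8 (α=1/2) → [3195/32, 4623/32, 2017/32]
= [100, 144, 63]


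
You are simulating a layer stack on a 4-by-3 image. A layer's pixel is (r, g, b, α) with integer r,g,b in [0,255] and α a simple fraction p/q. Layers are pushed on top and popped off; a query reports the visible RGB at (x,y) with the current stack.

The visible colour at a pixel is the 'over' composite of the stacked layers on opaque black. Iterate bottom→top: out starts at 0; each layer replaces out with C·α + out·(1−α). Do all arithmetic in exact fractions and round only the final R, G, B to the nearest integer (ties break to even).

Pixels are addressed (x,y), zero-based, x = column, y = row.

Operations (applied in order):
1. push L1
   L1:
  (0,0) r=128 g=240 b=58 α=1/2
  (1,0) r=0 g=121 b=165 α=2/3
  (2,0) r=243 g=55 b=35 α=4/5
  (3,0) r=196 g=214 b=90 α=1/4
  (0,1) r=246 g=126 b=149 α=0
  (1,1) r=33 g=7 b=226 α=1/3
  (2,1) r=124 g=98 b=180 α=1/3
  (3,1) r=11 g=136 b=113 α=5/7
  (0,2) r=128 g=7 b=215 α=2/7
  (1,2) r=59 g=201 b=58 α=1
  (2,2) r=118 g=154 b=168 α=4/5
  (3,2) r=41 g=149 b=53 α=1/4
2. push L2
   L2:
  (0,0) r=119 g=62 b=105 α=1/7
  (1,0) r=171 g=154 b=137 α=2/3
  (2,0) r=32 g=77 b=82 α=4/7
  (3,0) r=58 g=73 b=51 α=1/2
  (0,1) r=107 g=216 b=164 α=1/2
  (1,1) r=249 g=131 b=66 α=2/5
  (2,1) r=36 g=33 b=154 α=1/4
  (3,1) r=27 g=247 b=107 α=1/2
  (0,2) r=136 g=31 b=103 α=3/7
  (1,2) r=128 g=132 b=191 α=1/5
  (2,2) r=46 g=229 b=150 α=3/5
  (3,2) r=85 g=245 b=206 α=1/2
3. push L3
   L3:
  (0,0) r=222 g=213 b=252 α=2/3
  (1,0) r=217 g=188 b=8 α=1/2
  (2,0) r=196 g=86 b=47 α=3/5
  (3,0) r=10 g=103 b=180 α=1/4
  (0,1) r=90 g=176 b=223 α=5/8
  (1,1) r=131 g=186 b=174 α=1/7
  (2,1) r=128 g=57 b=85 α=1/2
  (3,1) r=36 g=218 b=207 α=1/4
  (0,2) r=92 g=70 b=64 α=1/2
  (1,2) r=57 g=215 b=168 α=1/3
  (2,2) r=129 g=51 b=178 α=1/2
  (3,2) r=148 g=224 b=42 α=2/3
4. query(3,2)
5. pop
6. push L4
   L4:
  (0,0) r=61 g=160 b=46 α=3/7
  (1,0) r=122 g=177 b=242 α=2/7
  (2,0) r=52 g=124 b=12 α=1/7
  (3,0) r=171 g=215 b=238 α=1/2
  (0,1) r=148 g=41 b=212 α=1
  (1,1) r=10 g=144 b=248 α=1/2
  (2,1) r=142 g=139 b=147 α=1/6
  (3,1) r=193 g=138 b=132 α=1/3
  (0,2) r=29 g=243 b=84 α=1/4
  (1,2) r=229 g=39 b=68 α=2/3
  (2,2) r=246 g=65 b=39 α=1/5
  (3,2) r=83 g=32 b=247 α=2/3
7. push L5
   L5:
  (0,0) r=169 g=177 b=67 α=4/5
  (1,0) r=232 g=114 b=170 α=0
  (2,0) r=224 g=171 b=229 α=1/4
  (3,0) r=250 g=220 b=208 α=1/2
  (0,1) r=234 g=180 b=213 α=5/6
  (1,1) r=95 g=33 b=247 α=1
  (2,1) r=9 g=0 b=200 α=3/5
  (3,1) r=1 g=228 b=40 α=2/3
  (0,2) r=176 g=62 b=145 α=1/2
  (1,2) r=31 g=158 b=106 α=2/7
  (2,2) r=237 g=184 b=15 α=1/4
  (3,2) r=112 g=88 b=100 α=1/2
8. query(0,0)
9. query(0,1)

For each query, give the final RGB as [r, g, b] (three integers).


query (3,2) [L1,L2,L3] — begin 0,0,0
L1 α=1/4: [41/4, 149/4, 53/4]
L2 α=1/2: [381/8, 1129/8, 877/8]
L3 α=2/3: [2749/24, 1571/8, 1549/24]
rounded: [115, 196, 65]

(0,0) stack=L1,L2,L4,L5; from [0,0,0]:
after L1 α=1/2: [64, 120, 29]
after L2 α=1/7: [503/7, 782/7, 279/7]
after L4 α=3/7: [3293/49, 6488/49, 2082/49]
after L5 α=4/5: [36417/245, 8236/49, 15214/245]
rounded: [149, 168, 62]

(0,1) stack=L1,L2,L4,L5; from [0,0,0]:
L1 α=0: [0, 0, 0]
L2 α=1/2: [107/2, 108, 82]
L4 α=1: [148, 41, 212]
L5 α=5/6: [659/3, 941/6, 1277/6]
→ [220, 157, 213]


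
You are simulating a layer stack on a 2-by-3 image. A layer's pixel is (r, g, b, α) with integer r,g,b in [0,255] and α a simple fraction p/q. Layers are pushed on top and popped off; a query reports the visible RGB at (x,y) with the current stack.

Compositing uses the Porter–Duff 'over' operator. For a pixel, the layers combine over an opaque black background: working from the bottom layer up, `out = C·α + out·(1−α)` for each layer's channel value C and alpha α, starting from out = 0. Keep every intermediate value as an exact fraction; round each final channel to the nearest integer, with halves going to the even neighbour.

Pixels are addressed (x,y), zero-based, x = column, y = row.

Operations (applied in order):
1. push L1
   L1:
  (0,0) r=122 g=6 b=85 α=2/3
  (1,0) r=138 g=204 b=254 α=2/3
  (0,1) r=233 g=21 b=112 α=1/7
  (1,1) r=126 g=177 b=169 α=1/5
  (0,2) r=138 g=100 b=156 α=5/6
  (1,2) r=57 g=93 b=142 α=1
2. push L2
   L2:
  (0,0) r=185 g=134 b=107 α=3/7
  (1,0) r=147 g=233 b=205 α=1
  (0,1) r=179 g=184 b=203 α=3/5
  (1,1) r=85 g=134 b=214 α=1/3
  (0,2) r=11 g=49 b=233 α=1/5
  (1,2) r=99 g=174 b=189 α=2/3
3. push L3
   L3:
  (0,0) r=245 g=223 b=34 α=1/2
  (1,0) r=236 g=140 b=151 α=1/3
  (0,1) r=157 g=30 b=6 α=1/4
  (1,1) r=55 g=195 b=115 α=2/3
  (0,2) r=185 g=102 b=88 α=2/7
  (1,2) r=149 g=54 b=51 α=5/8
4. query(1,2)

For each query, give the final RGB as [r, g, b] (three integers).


at x=1,y=2 over L1,L2,L3:
after L1 α=1: [57, 93, 142]
after L2 α=2/3: [85, 147, 520/3]
after L3 α=5/8: [125, 711/8, 775/8]
rounded: [125, 89, 97]


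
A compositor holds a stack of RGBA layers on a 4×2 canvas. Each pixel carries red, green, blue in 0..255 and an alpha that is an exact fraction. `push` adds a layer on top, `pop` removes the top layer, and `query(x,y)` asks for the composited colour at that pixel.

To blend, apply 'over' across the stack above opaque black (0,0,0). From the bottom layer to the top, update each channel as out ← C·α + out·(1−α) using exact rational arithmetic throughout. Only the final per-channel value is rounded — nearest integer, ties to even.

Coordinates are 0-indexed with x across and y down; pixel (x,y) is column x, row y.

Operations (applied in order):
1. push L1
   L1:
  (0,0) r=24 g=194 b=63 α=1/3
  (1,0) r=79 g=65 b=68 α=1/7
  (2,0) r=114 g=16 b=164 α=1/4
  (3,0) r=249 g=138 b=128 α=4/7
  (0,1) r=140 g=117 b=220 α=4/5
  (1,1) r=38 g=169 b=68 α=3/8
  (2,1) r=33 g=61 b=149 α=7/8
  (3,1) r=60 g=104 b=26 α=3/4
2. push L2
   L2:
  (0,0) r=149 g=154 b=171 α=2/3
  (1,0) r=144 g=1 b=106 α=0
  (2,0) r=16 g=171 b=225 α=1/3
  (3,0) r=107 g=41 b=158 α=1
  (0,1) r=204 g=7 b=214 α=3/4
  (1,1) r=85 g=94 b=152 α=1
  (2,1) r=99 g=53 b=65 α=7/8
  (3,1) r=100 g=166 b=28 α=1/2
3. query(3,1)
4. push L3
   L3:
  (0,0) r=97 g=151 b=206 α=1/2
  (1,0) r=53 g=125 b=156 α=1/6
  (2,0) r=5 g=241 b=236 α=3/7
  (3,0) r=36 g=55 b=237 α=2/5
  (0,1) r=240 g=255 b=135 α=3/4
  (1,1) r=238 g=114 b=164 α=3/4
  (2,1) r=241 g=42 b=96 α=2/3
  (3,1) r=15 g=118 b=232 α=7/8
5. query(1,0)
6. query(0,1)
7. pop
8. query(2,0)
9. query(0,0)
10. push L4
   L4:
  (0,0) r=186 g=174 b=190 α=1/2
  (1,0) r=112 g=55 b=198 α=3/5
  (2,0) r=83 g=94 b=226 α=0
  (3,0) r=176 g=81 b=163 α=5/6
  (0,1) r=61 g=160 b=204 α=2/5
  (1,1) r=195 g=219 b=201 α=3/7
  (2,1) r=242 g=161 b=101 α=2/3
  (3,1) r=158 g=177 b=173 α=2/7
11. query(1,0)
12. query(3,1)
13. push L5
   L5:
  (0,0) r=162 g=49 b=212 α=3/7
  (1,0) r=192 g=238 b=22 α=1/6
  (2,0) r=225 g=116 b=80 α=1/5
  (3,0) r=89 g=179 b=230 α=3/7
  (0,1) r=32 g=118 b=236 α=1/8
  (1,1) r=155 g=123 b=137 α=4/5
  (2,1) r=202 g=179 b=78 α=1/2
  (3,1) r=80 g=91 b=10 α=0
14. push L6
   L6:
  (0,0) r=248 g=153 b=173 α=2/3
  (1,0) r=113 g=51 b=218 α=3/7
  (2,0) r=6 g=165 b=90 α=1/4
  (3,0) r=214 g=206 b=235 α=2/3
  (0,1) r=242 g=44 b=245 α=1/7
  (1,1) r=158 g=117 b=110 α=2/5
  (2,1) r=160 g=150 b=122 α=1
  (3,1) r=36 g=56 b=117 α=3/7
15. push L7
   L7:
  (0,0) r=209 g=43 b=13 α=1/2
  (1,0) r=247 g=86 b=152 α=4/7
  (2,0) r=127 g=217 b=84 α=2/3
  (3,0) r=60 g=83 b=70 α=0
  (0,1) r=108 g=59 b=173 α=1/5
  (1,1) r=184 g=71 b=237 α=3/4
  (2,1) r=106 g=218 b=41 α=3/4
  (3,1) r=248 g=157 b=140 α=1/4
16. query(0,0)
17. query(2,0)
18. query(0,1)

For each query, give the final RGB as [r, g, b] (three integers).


at x=3,y=1 over L1,L2:
L1 α=3/4: [45, 78, 39/2]
L2 α=1/2: [145/2, 122, 95/4]
= [72, 122, 24]

(1,0) stack=L1,L2,L3; from [0,0,0]:
+L1 (α=1/7) → [79/7, 65/7, 68/7]
+L2 (α=0) → [79/7, 65/7, 68/7]
+L3 (α=1/6) → [383/21, 200/7, 716/21]
rounded: [18, 29, 34]

at x=0,y=1 over L1,L2,L3:
+L1 (α=4/5) → [112, 468/5, 176]
+L2 (α=3/4) → [181, 573/20, 409/2]
+L3 (α=3/4) → [901/4, 15873/80, 1219/8]
= [225, 198, 152]

(2,0) stack=L1,L2; from [0,0,0]:
L1 α=1/4: [57/2, 4, 41]
L2 α=1/3: [73/3, 179/3, 307/3]
→ [24, 60, 102]

(0,0) stack=L1,L2; from [0,0,0]:
L1 α=1/3: [8, 194/3, 21]
L2 α=2/3: [102, 1118/9, 121]
= [102, 124, 121]

(1,0) stack=L1,L2,L4; from [0,0,0]:
L1 α=1/7: [79/7, 65/7, 68/7]
L2 α=0: [79/7, 65/7, 68/7]
L4 α=3/5: [502/7, 257/7, 4294/35]
→ [72, 37, 123]

at x=3,y=1 over L1,L2,L4:
+L1 (α=3/4) → [45, 78, 39/2]
+L2 (α=1/2) → [145/2, 122, 95/4]
+L4 (α=2/7) → [1357/14, 964/7, 1859/28]
= [97, 138, 66]

(0,0) stack=L1,L2,L4,L5,L6,L7; from [0,0,0]:
L1 α=1/3: [8, 194/3, 21]
L2 α=2/3: [102, 1118/9, 121]
L4 α=1/2: [144, 1342/9, 311/2]
L5 α=3/7: [1062/7, 6691/63, 1258/7]
L6 α=2/3: [4534/21, 25969/189, 3680/21]
L7 α=1/2: [8923/42, 17048/189, 3953/42]
= [212, 90, 94]

(2,0) stack=L1,L2,L4,L5,L6,L7; from [0,0,0]:
after L1 α=1/4: [57/2, 4, 41]
after L2 α=1/3: [73/3, 179/3, 307/3]
after L4 α=0: [73/3, 179/3, 307/3]
after L5 α=1/5: [967/15, 1064/15, 1468/15]
after L6 α=1/4: [997/20, 1889/20, 959/10]
after L7 α=2/3: [6077/60, 3523/20, 2639/30]
= [101, 176, 88]

query (0,1) [L1,L2,L4,L5,L6,L7] — begin 0,0,0
+L1 (α=4/5) → [112, 468/5, 176]
+L2 (α=3/4) → [181, 573/20, 409/2]
+L4 (α=2/5) → [133, 8119/100, 2043/10]
+L5 (α=1/8) → [963/8, 68633/800, 16661/80]
+L6 (α=1/7) → [551/4, 223499/2800, 59783/280]
+L7 (α=1/5) → [659/5, 264799/3500, 71893/350]
= [132, 76, 205]


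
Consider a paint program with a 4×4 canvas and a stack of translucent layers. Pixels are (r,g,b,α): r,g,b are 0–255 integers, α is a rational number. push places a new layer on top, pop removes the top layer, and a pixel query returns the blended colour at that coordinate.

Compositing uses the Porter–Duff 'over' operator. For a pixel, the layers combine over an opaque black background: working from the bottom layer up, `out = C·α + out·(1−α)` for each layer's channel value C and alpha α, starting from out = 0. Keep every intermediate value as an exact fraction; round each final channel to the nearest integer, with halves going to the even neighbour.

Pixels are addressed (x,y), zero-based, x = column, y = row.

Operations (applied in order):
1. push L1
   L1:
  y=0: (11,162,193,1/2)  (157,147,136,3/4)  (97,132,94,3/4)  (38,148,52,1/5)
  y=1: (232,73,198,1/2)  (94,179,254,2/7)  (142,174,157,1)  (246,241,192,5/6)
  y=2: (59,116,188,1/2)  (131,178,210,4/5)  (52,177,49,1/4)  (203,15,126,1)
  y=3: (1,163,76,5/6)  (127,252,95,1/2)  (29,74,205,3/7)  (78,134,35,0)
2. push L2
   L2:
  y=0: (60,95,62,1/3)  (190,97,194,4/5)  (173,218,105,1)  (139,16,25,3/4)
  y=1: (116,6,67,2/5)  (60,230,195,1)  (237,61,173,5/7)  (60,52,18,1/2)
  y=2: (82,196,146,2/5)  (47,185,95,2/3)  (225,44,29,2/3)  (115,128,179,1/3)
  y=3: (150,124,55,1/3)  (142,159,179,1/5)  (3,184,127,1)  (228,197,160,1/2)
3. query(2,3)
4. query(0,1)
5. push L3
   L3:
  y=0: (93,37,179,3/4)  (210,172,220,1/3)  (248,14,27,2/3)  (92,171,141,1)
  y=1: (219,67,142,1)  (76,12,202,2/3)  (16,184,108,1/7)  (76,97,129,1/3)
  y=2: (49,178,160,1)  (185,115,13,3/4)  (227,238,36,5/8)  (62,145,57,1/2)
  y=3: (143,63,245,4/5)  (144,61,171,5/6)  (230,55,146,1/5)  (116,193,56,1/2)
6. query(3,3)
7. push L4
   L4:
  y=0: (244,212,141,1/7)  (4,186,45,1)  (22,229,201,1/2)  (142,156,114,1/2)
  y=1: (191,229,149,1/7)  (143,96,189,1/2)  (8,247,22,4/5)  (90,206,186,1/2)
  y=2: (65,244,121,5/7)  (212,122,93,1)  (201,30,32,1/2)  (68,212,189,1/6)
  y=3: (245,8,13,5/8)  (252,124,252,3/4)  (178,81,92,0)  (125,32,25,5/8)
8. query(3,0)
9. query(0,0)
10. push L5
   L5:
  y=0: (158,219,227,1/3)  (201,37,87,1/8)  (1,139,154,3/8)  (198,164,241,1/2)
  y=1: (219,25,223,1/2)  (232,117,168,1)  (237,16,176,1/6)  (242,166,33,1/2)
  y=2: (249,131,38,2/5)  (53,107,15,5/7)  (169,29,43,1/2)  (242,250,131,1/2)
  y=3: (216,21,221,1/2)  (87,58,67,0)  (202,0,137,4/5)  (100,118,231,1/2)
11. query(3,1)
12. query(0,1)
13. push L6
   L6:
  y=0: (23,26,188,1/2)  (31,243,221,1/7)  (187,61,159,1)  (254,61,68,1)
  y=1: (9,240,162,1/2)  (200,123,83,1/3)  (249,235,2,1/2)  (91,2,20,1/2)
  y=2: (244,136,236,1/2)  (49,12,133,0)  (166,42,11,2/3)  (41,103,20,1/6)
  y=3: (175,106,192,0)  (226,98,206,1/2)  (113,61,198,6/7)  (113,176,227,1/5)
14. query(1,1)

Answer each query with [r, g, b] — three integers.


(2,3) stack=L1,L2; from [0,0,0]:
L1 α=3/7: [87/7, 222/7, 615/7]
L2 α=1: [3, 184, 127]
rounded: [3, 184, 127]

at x=0,y=1 over L1,L2:
+L1 (α=1/2) → [116, 73/2, 99]
+L2 (α=2/5) → [116, 243/10, 431/5]
= [116, 24, 86]

query (3,3) [L1,L2,L3] — begin 0,0,0
after L1 α=0: [0, 0, 0]
after L2 α=1/2: [114, 197/2, 80]
after L3 α=1/2: [115, 583/4, 68]
= [115, 146, 68]

(3,0) stack=L1,L2,L3,L4; from [0,0,0]:
after L1 α=1/5: [38/5, 148/5, 52/5]
after L2 α=3/4: [2123/20, 97/5, 427/20]
after L3 α=1: [92, 171, 141]
after L4 α=1/2: [117, 327/2, 255/2]
→ [117, 164, 128]

query (0,0) [L1,L2,L3,L4] — begin 0,0,0
after L1 α=1/2: [11/2, 81, 193/2]
after L2 α=1/3: [71/3, 257/3, 85]
after L3 α=3/4: [227/3, 295/6, 311/2]
after L4 α=1/7: [698/7, 507/7, 1074/7]
→ [100, 72, 153]

(3,1) stack=L1,L2,L3,L4,L5; from [0,0,0]:
after L1 α=5/6: [205, 1205/6, 160]
after L2 α=1/2: [265/2, 1517/12, 89]
after L3 α=1/3: [341/3, 2099/18, 307/3]
after L4 α=1/2: [611/6, 5807/36, 865/6]
after L5 α=1/2: [2063/12, 11783/72, 1063/12]
= [172, 164, 89]

query (0,1) [L1,L2,L3,L4,L5] — begin 0,0,0
after L1 α=1/2: [116, 73/2, 99]
after L2 α=2/5: [116, 243/10, 431/5]
after L3 α=1: [219, 67, 142]
after L4 α=1/7: [215, 631/7, 143]
after L5 α=1/2: [217, 403/7, 183]
rounded: [217, 58, 183]

query (1,1) [L1,L2,L3,L4,L5,L6] — begin 0,0,0
after L1 α=2/7: [188/7, 358/7, 508/7]
after L2 α=1: [60, 230, 195]
after L3 α=2/3: [212/3, 254/3, 599/3]
after L4 α=1/2: [641/6, 271/3, 583/3]
after L5 α=1: [232, 117, 168]
after L6 α=1/3: [664/3, 119, 419/3]
= [221, 119, 140]


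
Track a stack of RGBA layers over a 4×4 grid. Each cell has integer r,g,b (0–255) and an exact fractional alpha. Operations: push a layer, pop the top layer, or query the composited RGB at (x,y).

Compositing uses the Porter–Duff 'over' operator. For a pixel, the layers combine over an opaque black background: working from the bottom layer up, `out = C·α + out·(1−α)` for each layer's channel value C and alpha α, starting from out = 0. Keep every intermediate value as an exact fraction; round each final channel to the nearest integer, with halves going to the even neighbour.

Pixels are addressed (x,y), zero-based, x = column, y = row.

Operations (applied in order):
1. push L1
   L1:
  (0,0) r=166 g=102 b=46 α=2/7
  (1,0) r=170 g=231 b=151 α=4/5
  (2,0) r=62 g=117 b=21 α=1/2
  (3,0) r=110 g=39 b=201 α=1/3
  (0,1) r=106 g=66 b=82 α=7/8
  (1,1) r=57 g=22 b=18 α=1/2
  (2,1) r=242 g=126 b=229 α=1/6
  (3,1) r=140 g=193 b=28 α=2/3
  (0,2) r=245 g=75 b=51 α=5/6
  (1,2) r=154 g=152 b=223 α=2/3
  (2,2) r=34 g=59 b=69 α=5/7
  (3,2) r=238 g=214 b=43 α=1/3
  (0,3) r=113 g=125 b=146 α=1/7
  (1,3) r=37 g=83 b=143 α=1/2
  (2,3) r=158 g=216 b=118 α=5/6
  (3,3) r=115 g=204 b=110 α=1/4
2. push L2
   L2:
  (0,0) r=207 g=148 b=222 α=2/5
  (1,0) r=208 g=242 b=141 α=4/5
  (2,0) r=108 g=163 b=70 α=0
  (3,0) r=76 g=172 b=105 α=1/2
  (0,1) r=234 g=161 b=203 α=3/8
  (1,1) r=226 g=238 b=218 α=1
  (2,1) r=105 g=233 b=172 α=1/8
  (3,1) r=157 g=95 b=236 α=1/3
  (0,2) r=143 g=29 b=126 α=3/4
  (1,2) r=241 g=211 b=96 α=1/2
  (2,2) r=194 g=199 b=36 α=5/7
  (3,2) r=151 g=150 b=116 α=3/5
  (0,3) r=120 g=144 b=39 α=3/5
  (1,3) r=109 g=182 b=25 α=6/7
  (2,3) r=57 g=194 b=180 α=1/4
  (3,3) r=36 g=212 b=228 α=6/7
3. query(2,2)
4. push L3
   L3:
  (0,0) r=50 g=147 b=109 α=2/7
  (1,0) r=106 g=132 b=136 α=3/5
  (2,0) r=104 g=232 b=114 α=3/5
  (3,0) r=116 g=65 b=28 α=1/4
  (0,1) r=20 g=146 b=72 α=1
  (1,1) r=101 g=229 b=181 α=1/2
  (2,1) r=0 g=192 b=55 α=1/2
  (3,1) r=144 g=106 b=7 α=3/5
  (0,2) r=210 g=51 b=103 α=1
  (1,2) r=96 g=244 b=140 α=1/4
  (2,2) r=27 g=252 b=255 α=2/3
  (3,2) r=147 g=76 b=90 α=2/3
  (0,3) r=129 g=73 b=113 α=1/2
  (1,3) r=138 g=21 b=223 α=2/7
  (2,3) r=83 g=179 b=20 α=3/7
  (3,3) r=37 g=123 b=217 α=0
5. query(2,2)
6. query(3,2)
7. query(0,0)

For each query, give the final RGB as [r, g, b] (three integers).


at x=2,y=2 over L1,L2:
after L1 α=5/7: [170/7, 295/7, 345/7]
after L2 α=5/7: [7130/49, 7555/49, 1950/49]
= [146, 154, 40]

at x=2,y=2 over L1,L2,L3:
after L1 α=5/7: [170/7, 295/7, 345/7]
after L2 α=5/7: [7130/49, 7555/49, 1950/49]
after L3 α=2/3: [9776/147, 32251/147, 8980/49]
rounded: [67, 219, 183]

query (3,2) [L1,L2,L3] — begin 0,0,0
+L1 (α=1/3) → [238/3, 214/3, 43/3]
+L2 (α=3/5) → [367/3, 1778/15, 226/3]
+L3 (α=2/3) → [1249/9, 4058/45, 766/9]
= [139, 90, 85]

(0,0) stack=L1,L2,L3; from [0,0,0]:
L1 α=2/7: [332/7, 204/7, 92/7]
L2 α=2/5: [3894/35, 2684/35, 3384/35]
L3 α=2/7: [4594/49, 4742/49, 4910/49]
→ [94, 97, 100]


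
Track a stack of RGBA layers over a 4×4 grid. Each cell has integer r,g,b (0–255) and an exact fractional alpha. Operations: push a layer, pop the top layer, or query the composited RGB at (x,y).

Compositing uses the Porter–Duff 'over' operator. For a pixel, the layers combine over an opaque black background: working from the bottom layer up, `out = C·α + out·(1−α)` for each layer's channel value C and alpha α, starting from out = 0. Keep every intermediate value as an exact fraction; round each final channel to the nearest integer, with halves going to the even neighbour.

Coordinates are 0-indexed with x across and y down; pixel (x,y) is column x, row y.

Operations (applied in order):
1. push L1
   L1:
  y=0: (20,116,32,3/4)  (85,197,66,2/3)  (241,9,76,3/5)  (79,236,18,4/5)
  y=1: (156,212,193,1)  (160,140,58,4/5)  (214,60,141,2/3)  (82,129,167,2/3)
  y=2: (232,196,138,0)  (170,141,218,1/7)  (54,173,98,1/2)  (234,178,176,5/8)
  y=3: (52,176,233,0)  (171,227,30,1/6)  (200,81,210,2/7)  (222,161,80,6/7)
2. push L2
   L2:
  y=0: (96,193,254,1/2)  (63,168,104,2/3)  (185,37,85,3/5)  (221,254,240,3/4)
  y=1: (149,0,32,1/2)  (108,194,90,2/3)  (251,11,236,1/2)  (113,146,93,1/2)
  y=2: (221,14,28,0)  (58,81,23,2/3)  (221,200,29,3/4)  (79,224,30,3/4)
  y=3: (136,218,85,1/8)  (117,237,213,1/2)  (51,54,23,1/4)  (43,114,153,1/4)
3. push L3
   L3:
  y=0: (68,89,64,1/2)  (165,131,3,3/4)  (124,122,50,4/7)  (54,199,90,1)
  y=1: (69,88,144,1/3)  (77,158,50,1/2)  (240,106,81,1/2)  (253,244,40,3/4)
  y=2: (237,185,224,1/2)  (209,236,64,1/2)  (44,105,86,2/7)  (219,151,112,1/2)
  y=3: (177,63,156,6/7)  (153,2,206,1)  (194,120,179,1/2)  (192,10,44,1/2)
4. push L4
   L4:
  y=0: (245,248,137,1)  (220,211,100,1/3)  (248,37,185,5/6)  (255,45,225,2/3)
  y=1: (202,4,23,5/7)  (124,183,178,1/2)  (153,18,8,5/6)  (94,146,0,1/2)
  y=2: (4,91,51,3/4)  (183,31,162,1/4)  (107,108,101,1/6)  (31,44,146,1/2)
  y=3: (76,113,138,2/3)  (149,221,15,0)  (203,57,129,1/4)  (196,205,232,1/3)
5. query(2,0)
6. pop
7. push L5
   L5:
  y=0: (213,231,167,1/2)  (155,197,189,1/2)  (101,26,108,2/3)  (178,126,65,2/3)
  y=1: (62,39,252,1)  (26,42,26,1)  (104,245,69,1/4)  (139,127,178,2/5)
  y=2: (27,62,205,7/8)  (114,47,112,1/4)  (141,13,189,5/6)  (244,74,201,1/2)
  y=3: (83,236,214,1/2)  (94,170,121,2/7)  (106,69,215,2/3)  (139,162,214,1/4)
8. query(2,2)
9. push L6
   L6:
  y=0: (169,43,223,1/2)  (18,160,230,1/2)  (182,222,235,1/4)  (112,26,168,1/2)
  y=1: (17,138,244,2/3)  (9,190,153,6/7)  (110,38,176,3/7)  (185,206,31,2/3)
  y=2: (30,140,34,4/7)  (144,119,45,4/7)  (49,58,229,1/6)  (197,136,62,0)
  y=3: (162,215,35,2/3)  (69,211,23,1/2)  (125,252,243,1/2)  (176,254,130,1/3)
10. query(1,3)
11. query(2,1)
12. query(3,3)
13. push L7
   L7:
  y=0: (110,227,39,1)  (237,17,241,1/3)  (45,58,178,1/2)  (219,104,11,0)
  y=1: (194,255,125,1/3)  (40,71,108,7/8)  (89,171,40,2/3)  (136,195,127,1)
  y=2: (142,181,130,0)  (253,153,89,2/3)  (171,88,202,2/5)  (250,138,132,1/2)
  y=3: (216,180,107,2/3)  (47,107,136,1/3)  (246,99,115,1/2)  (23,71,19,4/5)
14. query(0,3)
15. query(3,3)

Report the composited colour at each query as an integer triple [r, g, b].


at x=2,y=0 over L1,L2,L3,L4:
+L1 (α=3/5) → [723/5, 27/5, 228/5]
+L2 (α=3/5) → [4221/25, 609/25, 1731/25]
+L3 (α=4/7) → [25063/175, 14027/175, 10193/175]
+L4 (α=5/6) → [242063/1050, 23201/525, 28678/175]
rounded: [231, 44, 164]

query (2,2) [L1,L2,L3,L5] — begin 0,0,0
+L1 (α=1/2) → [27, 173/2, 49]
+L2 (α=3/4) → [345/2, 1373/8, 34]
+L3 (α=2/7) → [1901/14, 8545/56, 342/7]
+L5 (α=5/6) → [11771/84, 12185/336, 2319/14]
→ [140, 36, 166]

query (1,3) [L1,L2,L3,L5,L6] — begin 0,0,0
+L1 (α=1/6) → [57/2, 227/6, 5]
+L2 (α=1/2) → [291/4, 1649/12, 109]
+L3 (α=1) → [153, 2, 206]
+L5 (α=2/7) → [953/7, 50, 1272/7]
+L6 (α=1/2) → [718/7, 261/2, 1433/14]
rounded: [103, 130, 102]

query (2,1) [L1,L2,L3,L5,L6] — begin 0,0,0
L1 α=2/3: [428/3, 40, 94]
L2 α=1/2: [1181/6, 51/2, 165]
L3 α=1/2: [2621/12, 263/4, 123]
L5 α=1/4: [3037/16, 1769/16, 219/2]
L6 α=3/7: [4357/28, 2225/28, 138]
= [156, 79, 138]

query (3,3) [L1,L2,L3,L5,L6] — begin 0,0,0
+L1 (α=6/7) → [1332/7, 138, 480/7]
+L2 (α=1/4) → [4297/28, 132, 2511/28]
+L3 (α=1/2) → [9673/56, 71, 3743/56]
+L5 (α=1/4) → [36803/224, 375/4, 23213/224]
+L6 (α=1/3) → [56515/336, 883/6, 12591/112]
= [168, 147, 112]

query (0,3) [L1,L2,L3,L5,L6,L7] — begin 0,0,0
after L1 α=0: [0, 0, 0]
after L2 α=1/8: [17, 109/4, 85/8]
after L3 α=6/7: [1079/7, 1621/28, 7573/56]
after L5 α=1/2: [830/7, 8229/56, 19557/112]
after L6 α=2/3: [3098/21, 32309/168, 27397/336]
after L7 α=2/3: [12170/63, 92789/504, 99301/1008]
rounded: [193, 184, 99]

at x=3,y=3 over L1,L2,L3,L5,L6,L7:
after L1 α=6/7: [1332/7, 138, 480/7]
after L2 α=1/4: [4297/28, 132, 2511/28]
after L3 α=1/2: [9673/56, 71, 3743/56]
after L5 α=1/4: [36803/224, 375/4, 23213/224]
after L6 α=1/3: [56515/336, 883/6, 12591/112]
after L7 α=4/5: [87427/1680, 2587/30, 21103/560]
= [52, 86, 38]


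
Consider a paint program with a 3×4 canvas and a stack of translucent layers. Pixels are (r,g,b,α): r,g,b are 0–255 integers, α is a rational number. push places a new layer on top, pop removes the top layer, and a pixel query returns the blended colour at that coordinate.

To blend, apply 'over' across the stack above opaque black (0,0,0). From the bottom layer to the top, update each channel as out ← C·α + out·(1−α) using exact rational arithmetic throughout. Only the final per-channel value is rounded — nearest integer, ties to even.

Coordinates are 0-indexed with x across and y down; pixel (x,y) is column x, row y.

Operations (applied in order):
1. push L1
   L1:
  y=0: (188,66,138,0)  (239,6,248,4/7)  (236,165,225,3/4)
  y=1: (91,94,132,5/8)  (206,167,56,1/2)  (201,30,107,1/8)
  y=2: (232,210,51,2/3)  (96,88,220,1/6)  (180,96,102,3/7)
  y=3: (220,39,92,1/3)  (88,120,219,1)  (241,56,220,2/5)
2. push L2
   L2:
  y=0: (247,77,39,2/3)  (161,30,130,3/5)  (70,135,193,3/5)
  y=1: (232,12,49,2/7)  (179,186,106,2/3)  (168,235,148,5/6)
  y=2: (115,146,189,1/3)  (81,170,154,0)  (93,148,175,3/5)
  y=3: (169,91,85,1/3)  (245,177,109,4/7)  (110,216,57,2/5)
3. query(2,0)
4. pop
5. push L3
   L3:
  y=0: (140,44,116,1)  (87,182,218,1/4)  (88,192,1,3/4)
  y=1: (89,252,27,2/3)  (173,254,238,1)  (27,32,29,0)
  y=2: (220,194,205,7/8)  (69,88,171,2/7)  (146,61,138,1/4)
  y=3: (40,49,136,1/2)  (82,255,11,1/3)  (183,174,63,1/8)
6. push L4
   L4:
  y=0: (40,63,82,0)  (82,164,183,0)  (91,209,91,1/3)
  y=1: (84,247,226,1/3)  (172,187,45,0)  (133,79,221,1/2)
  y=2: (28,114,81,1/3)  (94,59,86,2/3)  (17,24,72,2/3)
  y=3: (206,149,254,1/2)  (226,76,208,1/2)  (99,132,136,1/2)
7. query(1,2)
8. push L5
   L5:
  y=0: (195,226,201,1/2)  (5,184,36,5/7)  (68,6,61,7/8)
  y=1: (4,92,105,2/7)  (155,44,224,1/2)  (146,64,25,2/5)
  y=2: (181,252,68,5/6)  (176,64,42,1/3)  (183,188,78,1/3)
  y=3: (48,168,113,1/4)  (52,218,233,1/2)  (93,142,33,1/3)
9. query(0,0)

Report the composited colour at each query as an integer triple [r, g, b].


at x=2,y=0 over L1,L2:
+L1 (α=3/4) → [177, 495/4, 675/4]
+L2 (α=3/5) → [564/5, 261/2, 1833/10]
= [113, 130, 183]

(1,2) stack=L1,L3,L4; from [0,0,0]:
+L1 (α=1/6) → [16, 44/3, 110/3]
+L3 (α=2/7) → [218/7, 748/21, 1576/21]
+L4 (α=2/3) → [1534/21, 3226/63, 5188/63]
= [73, 51, 82]

(0,0) stack=L1,L3,L4,L5; from [0,0,0]:
after L1 α=0: [0, 0, 0]
after L3 α=1: [140, 44, 116]
after L4 α=0: [140, 44, 116]
after L5 α=1/2: [335/2, 135, 317/2]
→ [168, 135, 158]


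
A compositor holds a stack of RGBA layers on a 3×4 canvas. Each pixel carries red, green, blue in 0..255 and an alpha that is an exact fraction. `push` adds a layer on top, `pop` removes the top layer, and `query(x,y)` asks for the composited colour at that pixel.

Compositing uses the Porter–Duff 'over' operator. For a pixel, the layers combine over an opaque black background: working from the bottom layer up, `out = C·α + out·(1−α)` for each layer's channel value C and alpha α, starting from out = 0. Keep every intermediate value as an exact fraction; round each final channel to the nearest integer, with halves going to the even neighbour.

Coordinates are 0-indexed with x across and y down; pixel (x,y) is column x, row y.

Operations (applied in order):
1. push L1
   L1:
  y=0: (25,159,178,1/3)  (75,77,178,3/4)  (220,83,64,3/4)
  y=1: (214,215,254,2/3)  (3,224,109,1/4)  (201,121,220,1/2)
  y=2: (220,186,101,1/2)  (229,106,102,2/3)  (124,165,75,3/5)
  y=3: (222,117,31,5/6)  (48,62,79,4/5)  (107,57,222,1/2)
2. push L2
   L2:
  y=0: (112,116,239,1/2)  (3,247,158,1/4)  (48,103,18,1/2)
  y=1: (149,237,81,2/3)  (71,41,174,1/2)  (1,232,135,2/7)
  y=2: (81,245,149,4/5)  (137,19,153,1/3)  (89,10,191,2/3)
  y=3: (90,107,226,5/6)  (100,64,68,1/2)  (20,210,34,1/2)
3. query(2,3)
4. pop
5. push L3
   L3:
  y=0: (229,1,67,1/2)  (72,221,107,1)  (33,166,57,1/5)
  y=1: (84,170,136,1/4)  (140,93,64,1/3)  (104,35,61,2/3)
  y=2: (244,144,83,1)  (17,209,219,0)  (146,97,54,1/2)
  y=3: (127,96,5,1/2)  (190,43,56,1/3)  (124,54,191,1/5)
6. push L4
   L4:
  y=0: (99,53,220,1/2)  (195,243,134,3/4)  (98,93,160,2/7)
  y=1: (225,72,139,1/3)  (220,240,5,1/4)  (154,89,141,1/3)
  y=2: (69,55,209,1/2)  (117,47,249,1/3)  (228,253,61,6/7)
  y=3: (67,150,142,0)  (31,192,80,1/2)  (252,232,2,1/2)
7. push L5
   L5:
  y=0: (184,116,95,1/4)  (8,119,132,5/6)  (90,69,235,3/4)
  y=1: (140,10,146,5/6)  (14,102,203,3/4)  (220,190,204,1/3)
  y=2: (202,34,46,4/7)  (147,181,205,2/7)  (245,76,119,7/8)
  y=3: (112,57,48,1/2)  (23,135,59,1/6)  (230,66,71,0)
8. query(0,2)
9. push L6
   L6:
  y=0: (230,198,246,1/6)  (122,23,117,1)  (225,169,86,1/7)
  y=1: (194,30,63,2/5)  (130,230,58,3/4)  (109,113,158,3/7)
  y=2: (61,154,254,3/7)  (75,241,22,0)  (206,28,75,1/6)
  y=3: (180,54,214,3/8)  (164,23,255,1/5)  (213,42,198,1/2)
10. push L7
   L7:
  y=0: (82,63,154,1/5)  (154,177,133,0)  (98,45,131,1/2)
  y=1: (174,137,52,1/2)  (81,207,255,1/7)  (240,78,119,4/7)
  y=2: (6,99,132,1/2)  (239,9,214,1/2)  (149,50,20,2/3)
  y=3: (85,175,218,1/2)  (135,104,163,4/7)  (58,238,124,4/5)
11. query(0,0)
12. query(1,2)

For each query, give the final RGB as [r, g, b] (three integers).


(2,3) stack=L1,L2; from [0,0,0]:
+L1 (α=1/2) → [107/2, 57/2, 111]
+L2 (α=1/2) → [147/4, 477/4, 145/2]
rounded: [37, 119, 72]

query (0,2) [L1,L3,L4,L5] — begin 0,0,0
after L1 α=1/2: [110, 93, 101/2]
after L3 α=1: [244, 144, 83]
after L4 α=1/2: [313/2, 199/2, 146]
after L5 α=4/7: [365/2, 869/14, 622/7]
rounded: [182, 62, 89]

at x=0,y=0 over L1,L3,L4,L5,L6,L7:
L1 α=1/3: [25/3, 53, 178/3]
L3 α=1/2: [356/3, 27, 379/6]
L4 α=1/2: [653/6, 40, 1699/12]
L5 α=1/4: [1021/8, 59, 2079/16]
L6 α=1/6: [2315/16, 493/6, 4777/32]
L7 α=1/5: [2643/20, 235/3, 6009/40]
→ [132, 78, 150]

at x=1,y=2 over L1,L3,L4,L5,L6,L7:
after L1 α=2/3: [458/3, 212/3, 68]
after L3 α=0: [458/3, 212/3, 68]
after L4 α=1/3: [1267/9, 565/9, 385/3]
after L5 α=2/7: [1283/9, 869/9, 3155/21]
after L6 α=0: [1283/9, 869/9, 3155/21]
after L7 α=1/2: [1717/9, 475/9, 7649/42]
→ [191, 53, 182]


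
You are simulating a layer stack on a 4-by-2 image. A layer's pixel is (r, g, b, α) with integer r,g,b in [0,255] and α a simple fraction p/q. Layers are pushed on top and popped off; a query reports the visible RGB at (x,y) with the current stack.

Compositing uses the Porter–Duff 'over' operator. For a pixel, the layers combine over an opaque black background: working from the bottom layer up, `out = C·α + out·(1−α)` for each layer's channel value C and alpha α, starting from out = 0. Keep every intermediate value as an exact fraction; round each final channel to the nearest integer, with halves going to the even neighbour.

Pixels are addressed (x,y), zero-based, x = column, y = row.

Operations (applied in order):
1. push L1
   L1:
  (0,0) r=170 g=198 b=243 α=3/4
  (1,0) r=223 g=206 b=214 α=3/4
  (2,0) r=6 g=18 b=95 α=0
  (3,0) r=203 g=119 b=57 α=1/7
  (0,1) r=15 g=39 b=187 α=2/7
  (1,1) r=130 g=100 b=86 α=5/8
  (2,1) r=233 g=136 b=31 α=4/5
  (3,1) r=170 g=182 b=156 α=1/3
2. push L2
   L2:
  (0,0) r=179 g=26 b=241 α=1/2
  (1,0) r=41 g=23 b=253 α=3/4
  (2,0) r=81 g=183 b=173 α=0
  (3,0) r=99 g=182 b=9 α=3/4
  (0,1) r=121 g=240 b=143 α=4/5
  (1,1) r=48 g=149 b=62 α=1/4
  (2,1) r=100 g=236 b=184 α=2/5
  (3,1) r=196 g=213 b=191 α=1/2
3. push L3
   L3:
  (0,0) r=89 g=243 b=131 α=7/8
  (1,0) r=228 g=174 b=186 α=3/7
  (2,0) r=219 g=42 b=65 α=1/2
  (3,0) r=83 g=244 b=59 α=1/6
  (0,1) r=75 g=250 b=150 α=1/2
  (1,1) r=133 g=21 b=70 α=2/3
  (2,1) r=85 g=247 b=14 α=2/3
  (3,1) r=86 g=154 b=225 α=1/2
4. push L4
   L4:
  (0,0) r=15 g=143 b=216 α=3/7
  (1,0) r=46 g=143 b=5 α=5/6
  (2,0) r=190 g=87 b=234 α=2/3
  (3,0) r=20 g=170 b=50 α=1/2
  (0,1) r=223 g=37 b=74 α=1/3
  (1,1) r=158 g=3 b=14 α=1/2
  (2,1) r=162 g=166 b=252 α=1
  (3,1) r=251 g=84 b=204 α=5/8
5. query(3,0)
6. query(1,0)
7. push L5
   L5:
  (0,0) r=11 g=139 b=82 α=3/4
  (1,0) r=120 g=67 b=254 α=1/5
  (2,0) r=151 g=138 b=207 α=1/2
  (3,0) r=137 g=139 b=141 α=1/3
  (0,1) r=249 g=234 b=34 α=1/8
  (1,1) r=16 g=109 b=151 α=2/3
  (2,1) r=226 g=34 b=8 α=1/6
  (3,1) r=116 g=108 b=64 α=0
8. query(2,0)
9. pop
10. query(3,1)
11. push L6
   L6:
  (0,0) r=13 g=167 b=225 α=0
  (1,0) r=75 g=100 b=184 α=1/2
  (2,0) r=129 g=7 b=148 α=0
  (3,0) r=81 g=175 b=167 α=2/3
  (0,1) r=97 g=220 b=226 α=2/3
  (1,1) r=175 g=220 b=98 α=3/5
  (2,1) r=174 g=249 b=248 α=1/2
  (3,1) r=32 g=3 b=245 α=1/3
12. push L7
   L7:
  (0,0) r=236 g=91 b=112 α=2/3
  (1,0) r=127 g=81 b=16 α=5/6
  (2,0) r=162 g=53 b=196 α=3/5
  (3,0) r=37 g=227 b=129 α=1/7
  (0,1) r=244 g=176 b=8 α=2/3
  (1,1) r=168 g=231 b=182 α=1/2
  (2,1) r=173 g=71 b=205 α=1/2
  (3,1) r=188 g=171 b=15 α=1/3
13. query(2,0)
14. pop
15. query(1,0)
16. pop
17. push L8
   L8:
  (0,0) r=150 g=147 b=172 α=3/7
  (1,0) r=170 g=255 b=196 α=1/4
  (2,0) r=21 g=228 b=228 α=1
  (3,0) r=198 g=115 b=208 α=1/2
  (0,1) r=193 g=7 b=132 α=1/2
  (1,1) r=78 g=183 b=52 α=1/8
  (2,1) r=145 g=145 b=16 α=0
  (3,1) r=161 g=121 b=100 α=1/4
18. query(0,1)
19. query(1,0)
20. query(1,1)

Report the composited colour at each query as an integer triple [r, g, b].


(3,0) stack=L1,L2,L3,L4; from [0,0,0]:
+L1 (α=1/7) → [29, 17, 57/7]
+L2 (α=3/4) → [163/2, 563/4, 123/14]
+L3 (α=1/6) → [327/4, 3791/24, 1441/84]
+L4 (α=1/2) → [407/8, 7871/48, 5641/168]
= [51, 164, 34]

query (1,0) [L1,L2,L3,L4] — begin 0,0,0
after L1 α=3/4: [669/4, 309/2, 321/2]
after L2 α=3/4: [1161/16, 447/8, 1839/8]
after L3 α=3/7: [3897/28, 213/2, 2955/14]
after L4 α=5/6: [10337/168, 1643/12, 3305/84]
rounded: [62, 137, 39]

(2,0) stack=L1,L2,L3,L4,L5; from [0,0,0]:
L1 α=0: [0, 0, 0]
L2 α=0: [0, 0, 0]
L3 α=1/2: [219/2, 21, 65/2]
L4 α=2/3: [979/6, 65, 1001/6]
L5 α=1/2: [1885/12, 203/2, 2243/12]
= [157, 102, 187]

(3,1) stack=L1,L2,L3,L4; from [0,0,0]:
after L1 α=1/3: [170/3, 182/3, 52]
after L2 α=1/2: [379/3, 821/6, 243/2]
after L3 α=1/2: [637/6, 1745/12, 693/4]
after L4 α=5/8: [3147/16, 3425/32, 6159/32]
→ [197, 107, 192]

(2,0) stack=L1,L2,L3,L4,L6,L7; from [0,0,0]:
+L1 (α=0) → [0, 0, 0]
+L2 (α=0) → [0, 0, 0]
+L3 (α=1/2) → [219/2, 21, 65/2]
+L4 (α=2/3) → [979/6, 65, 1001/6]
+L6 (α=0) → [979/6, 65, 1001/6]
+L7 (α=3/5) → [2437/15, 289/5, 553/3]
= [162, 58, 184]

(1,0) stack=L1,L2,L3,L4,L6; from [0,0,0]:
L1 α=3/4: [669/4, 309/2, 321/2]
L2 α=3/4: [1161/16, 447/8, 1839/8]
L3 α=3/7: [3897/28, 213/2, 2955/14]
L4 α=5/6: [10337/168, 1643/12, 3305/84]
L6 α=1/2: [22937/336, 2843/24, 18761/168]
→ [68, 118, 112]

query (0,1) [L1,L2,L3,L4,L8] — begin 0,0,0
+L1 (α=2/7) → [30/7, 78/7, 374/7]
+L2 (α=4/5) → [3418/35, 6798/35, 4378/35]
+L3 (α=1/2) → [6043/70, 7774/35, 4814/35]
+L4 (α=1/3) → [4616/35, 16843/105, 12218/105]
+L8 (α=1/2) → [11371/70, 8789/105, 13039/105]
rounded: [162, 84, 124]

(1,0) stack=L1,L2,L3,L4,L8; from [0,0,0]:
+L1 (α=3/4) → [669/4, 309/2, 321/2]
+L2 (α=3/4) → [1161/16, 447/8, 1839/8]
+L3 (α=3/7) → [3897/28, 213/2, 2955/14]
+L4 (α=5/6) → [10337/168, 1643/12, 3305/84]
+L8 (α=1/4) → [19857/224, 2663/16, 8793/112]
→ [89, 166, 79]

query (1,1) [L1,L2,L3,L4,L8] — begin 0,0,0
+L1 (α=5/8) → [325/4, 125/2, 215/4]
+L2 (α=1/4) → [1167/16, 673/8, 893/16]
+L3 (α=2/3) → [5423/48, 1009/24, 3133/48]
+L4 (α=1/2) → [13007/96, 1081/48, 3805/96]
+L8 (α=1/8) → [98537/768, 16351/384, 31627/768]
= [128, 43, 41]


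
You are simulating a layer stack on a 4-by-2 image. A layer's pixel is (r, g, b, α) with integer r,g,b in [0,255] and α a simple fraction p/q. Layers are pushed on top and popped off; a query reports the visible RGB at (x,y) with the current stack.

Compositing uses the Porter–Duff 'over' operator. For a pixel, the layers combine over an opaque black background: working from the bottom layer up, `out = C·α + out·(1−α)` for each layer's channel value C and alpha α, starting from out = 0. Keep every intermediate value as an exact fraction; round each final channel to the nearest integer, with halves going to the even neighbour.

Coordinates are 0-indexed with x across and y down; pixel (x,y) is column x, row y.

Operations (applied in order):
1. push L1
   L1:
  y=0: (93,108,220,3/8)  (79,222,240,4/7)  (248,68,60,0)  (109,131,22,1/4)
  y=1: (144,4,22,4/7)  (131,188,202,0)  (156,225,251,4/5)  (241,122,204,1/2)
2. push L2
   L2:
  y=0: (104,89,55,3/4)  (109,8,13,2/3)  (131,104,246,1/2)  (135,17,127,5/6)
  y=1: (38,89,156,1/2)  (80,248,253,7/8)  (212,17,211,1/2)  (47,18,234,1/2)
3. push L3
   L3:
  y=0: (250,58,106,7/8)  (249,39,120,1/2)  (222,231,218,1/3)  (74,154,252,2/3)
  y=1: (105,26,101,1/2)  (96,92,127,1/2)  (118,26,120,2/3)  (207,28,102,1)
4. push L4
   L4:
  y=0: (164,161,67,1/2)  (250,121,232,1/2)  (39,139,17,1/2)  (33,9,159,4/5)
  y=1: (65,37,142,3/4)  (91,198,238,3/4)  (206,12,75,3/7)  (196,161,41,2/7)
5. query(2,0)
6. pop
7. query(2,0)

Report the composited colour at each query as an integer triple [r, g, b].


query (2,0) [L1,L2,L3,L4] — begin 0,0,0
+L1 (α=0) → [0, 0, 0]
+L2 (α=1/2) → [131/2, 52, 123]
+L3 (α=1/3) → [353/3, 335/3, 464/3]
+L4 (α=1/2) → [235/3, 376/3, 515/6]
= [78, 125, 86]

query (2,0) [L1,L2,L3] — begin 0,0,0
after L1 α=0: [0, 0, 0]
after L2 α=1/2: [131/2, 52, 123]
after L3 α=1/3: [353/3, 335/3, 464/3]
rounded: [118, 112, 155]


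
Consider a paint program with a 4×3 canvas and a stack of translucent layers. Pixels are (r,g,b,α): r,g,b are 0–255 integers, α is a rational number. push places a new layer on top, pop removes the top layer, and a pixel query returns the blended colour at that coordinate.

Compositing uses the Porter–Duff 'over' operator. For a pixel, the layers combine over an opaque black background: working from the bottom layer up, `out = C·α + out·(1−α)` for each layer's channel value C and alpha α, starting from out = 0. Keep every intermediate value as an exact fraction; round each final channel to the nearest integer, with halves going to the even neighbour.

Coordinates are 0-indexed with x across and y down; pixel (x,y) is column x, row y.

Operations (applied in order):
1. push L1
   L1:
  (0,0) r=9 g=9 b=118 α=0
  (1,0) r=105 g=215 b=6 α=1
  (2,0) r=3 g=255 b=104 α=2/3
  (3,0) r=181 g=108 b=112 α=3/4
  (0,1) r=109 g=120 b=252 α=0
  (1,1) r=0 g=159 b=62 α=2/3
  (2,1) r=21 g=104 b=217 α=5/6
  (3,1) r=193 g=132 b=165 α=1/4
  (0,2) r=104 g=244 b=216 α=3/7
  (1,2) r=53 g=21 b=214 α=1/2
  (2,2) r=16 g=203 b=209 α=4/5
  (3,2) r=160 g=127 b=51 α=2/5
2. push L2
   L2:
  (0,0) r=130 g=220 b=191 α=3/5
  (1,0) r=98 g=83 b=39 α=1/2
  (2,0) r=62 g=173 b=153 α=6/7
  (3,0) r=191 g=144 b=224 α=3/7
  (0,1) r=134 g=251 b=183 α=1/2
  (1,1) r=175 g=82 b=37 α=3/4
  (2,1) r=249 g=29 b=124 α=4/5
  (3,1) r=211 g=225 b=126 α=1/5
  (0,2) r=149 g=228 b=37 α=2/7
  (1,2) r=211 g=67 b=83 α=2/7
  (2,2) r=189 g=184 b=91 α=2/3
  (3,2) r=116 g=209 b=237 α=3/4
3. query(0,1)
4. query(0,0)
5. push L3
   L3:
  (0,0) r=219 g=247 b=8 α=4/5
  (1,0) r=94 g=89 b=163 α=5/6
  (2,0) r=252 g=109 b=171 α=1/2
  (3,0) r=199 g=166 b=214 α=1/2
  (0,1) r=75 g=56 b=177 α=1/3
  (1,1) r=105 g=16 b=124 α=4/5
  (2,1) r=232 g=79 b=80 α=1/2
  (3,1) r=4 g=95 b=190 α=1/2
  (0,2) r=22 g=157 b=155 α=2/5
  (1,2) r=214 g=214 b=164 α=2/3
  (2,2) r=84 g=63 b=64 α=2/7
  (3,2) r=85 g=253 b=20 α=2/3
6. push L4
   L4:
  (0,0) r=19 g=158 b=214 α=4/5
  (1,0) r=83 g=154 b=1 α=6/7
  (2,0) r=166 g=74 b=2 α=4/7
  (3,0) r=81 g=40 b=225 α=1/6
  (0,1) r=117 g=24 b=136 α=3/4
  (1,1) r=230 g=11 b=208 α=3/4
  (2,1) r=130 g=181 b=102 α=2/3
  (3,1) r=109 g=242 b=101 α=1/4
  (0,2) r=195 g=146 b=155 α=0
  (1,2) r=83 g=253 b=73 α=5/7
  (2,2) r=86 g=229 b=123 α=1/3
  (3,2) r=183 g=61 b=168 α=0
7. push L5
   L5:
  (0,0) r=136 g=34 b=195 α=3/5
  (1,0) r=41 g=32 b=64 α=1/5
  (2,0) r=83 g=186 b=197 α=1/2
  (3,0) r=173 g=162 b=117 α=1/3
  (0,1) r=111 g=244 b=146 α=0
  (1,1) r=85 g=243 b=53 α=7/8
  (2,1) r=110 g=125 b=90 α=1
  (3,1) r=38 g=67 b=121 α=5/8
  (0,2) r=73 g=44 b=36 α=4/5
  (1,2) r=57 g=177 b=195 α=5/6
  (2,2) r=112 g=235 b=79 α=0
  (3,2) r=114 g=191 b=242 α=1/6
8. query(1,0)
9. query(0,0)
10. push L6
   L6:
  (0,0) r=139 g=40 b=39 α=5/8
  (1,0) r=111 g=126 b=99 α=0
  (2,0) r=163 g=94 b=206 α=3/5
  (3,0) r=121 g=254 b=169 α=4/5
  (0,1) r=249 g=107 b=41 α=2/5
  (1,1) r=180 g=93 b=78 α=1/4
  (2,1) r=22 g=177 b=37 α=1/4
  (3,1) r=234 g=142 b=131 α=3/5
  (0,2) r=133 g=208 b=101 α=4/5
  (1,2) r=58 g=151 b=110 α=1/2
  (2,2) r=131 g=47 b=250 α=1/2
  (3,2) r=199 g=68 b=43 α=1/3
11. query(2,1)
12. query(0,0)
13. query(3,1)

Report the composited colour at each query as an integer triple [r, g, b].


(0,1) stack=L1,L2; from [0,0,0]:
after L1 α=0: [0, 0, 0]
after L2 α=1/2: [67, 251/2, 183/2]
→ [67, 126, 92]

(0,0) stack=L1,L2; from [0,0,0]:
+L1 (α=0) → [0, 0, 0]
+L2 (α=3/5) → [78, 132, 573/5]
rounded: [78, 132, 115]

query (1,0) [L1,L2,L3,L4,L5] — begin 0,0,0
L1 α=1: [105, 215, 6]
L2 α=1/2: [203/2, 149, 45/2]
L3 α=5/6: [381/4, 99, 1675/12]
L4 α=6/7: [339/4, 1023/7, 1747/84]
L5 α=1/5: [76, 4316/35, 3091/105]
rounded: [76, 123, 29]

query (0,0) [L1,L2,L3,L4,L5] — begin 0,0,0
+L1 (α=0) → [0, 0, 0]
+L2 (α=3/5) → [78, 132, 573/5]
+L3 (α=4/5) → [954/5, 224, 733/25]
+L4 (α=4/5) → [1334/25, 856/5, 22133/125]
+L5 (α=3/5) → [12868/125, 2222/25, 117391/625]
= [103, 89, 188]

at x=2,y=1 over L1,L2,L3,L4,L5,L6:
+L1 (α=5/6) → [35/2, 260/3, 1085/6]
+L2 (α=4/5) → [2027/10, 608/15, 4061/30]
+L3 (α=1/2) → [4347/20, 1793/30, 6461/60]
+L4 (α=2/3) → [9547/60, 12653/90, 18701/180]
+L5 (α=1) → [110, 125, 90]
+L6 (α=1/4) → [88, 138, 307/4]
rounded: [88, 138, 77]

query (0,0) [L1,L2,L3,L4,L5,L6] — begin 0,0,0
L1 α=0: [0, 0, 0]
L2 α=3/5: [78, 132, 573/5]
L3 α=4/5: [954/5, 224, 733/25]
L4 α=4/5: [1334/25, 856/5, 22133/125]
L5 α=3/5: [12868/125, 2222/25, 117391/625]
L6 α=5/8: [125479/1000, 5833/100, 59256/625]
= [125, 58, 95]

(3,1) stack=L1,L2,L3,L4,L5,L6; from [0,0,0]:
+L1 (α=1/4) → [193/4, 33, 165/4]
+L2 (α=1/5) → [404/5, 357/5, 291/5]
+L3 (α=1/2) → [212/5, 416/5, 1241/10]
+L4 (α=1/4) → [1181/20, 1229/10, 4733/40]
+L5 (α=5/8) → [7343/160, 7037/80, 38399/320]
+L6 (α=3/5) → [63503/400, 24077/200, 101279/800]
rounded: [159, 120, 127]
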